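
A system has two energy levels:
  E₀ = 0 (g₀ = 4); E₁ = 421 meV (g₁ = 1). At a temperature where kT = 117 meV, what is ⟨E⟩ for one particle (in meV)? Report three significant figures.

Eᵢ/kT = 0, 3.5983.
Z = Σ gᵢe^(−Eᵢ/kT) = 4·e^(−0) + 1·e^(−3.5983) = 4.0000 + 0.027370 = 4.0274.
⟨E⟩ = Σ Eᵢ gᵢe^(−Eᵢ/kT) / Z = (0·4.0000 + 421·0.027370) / 4.0274 = 2.86 meV.

2.86 meV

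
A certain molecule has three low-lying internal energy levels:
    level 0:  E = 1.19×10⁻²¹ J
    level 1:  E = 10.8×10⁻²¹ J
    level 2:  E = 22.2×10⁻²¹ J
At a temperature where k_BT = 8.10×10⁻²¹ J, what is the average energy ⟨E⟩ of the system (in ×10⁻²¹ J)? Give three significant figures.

Eᵢ/kT = 0.14691, 1.3333, 2.7407.
Z = Σ e^(−Eᵢ/kT) = e^(−0.14691) + e^(−1.3333) + e^(−2.7407) = 0.86337 + 0.26361 + 0.064525 = 1.1915.
⟨E⟩ = Σ Eᵢ e^(−Eᵢ/kT) / Z = (1.19·0.86337 + 10.8·0.26361 + 22.2·0.064525) / 1.1915 = 4.45 ×10⁻²¹ J.

4.45 ×10⁻²¹ J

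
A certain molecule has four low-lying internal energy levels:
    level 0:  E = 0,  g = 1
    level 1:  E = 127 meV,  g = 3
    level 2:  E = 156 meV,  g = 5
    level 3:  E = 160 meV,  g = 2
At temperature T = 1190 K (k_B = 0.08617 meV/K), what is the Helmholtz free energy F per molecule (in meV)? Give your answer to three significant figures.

k_BT = 0.08617 × 1190 K = 102.54 meV.
Eᵢ/kT = 0, 1.2385, 1.5214, 1.5604.
Z = Σ gᵢe^(−Eᵢ/kT) = 1·e^(−0) + 3·e^(−1.2385) + 5·e^(−1.5214) + 2·e^(−1.5604) = 1.0000 + 0.86946 + 1.0920 + 0.42010 = 3.3816.
F = −kT ln Z = −102.54 × ln(3.3816) = −102.54 × 1.2183 = -125 meV.

-125 meV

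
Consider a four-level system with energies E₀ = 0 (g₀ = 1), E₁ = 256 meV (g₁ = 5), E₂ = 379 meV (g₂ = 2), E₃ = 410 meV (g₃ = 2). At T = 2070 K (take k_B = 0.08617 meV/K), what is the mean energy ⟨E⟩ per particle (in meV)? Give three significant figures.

k_BT = 0.08617 × 2070 K = 178.37 meV.
Eᵢ/kT = 0, 1.4352, 2.1248, 2.2986.
Z = Σ gᵢe^(−Eᵢ/kT) = 1·e^(−0) + 5·e^(−1.4352) + 2·e^(−2.1248) + 2·e^(−2.2986) = 1.0000 + 1.1903 + 0.23891 + 0.20080 = 2.6300.
⟨E⟩ = Σ Eᵢ gᵢe^(−Eᵢ/kT) / Z = (0·1.0000 + 256·1.1903 + 379·0.23891 + 410·0.20080) / 2.6300 = 182 meV.

182 meV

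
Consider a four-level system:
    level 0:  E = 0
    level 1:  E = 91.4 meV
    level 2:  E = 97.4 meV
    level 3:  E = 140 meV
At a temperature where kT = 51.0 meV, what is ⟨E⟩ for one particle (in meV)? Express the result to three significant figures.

Eᵢ/kT = 0, 1.7922, 1.9098, 2.7451.
Z = Σ e^(−Eᵢ/kT) = e^(−0) + e^(−1.7922) + e^(−1.9098) + e^(−2.7451) = 1.0000 + 0.16659 + 0.14811 + 0.064242 = 1.3789.
⟨E⟩ = Σ Eᵢ e^(−Eᵢ/kT) / Z = (0·1.0000 + 91.4·0.16659 + 97.4·0.14811 + 140·0.064242) / 1.3789 = 28.0 meV.

28.0 meV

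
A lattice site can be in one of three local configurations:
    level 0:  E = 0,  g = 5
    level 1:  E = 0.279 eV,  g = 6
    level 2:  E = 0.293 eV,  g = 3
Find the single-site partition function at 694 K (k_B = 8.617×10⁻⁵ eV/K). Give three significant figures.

Z = 5.08

k_BT = 8.617×10⁻⁵ × 694 K = 0.059802 eV.
Eᵢ/kT = 0, 4.6654, 4.8995.
Z = Σ gᵢe^(−Eᵢ/kT) = 5·e^(−0) + 6·e^(−4.6654) + 3·e^(−4.8995) = 5.0000 + 0.056493 + 0.022351 = 5.0788.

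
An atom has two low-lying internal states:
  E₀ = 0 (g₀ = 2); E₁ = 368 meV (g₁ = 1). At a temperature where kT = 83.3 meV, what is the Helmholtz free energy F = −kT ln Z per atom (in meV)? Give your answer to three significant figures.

Eᵢ/kT = 0, 4.4178.
Z = Σ gᵢe^(−Eᵢ/kT) = 2·e^(−0) + 1·e^(−4.4178) = 2.0000 + 0.012061 = 2.0121.
F = −kT ln Z = −83.3 × ln(2.0121) = −83.3 × 0.69918 = -58.2 meV.

-58.2 meV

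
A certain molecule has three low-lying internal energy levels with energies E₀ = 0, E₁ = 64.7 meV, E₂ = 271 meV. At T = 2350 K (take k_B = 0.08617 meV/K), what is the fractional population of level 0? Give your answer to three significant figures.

0.503

k_BT = 0.08617 × 2350 K = 202.50 meV.
Eᵢ/kT = 0, 0.31951, 1.3383.
Z = Σ e^(−Eᵢ/kT) = e^(−0) + e^(−0.31951) + e^(−1.3383) = 1.0000 + 0.72650 + 0.26229 = 1.9888.
P₀ = e^(−E₀/kT) / Z = 1.0000/1.9888 = 0.503.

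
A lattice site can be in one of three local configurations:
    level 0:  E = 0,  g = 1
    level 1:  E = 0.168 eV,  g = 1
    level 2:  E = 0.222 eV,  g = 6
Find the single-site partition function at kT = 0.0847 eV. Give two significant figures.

Z = 1.6

Eᵢ/kT = 0, 1.983, 2.621.
Z = Σ gᵢe^(−Eᵢ/kT) = 1·e^(−0) + 1·e^(−1.983) + 6·e^(−2.621) = 1.000 + 0.1377 + 0.4364 = 1.574.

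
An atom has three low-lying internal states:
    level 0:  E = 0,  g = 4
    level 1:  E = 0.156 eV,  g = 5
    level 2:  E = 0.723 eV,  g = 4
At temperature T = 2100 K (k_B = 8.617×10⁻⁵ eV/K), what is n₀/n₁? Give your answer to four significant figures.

1.894

k_BT = 8.617×10⁻⁵ × 2100 K = 0.180957 eV.
n₀/n₁ = (g₀/g₁) exp[−(E₀−E₁)/kT] = (4/5) × exp(−(-0.156 eV)/(0.180957 eV)) = (4/5) × exp(0.862083) = 1.894.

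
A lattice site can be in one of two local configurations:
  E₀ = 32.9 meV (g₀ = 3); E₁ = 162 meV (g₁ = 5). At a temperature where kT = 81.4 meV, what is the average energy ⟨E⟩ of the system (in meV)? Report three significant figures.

Eᵢ/kT = 0.40418, 1.9902.
Z = Σ gᵢe^(−Eᵢ/kT) = 3·e^(−0.40418) + 5·e^(−1.9902) = 2.0026 + 0.68334 = 2.6859.
⟨E⟩ = Σ Eᵢ gᵢe^(−Eᵢ/kT) / Z = (32.9·2.0026 + 162·0.68334) / 2.6859 = 65.7 meV.

65.7 meV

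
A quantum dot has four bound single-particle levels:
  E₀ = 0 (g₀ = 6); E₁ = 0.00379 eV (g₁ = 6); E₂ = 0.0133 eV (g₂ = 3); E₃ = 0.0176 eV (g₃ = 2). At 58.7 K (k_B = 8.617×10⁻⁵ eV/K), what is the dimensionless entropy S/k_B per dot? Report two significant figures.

k_BT = 8.617×10⁻⁵ × 58.7 K = 0.005058 eV.
Eᵢ/kT = 0, 0.7493, 2.629, 3.480.
Z = Σ gᵢe^(−Eᵢ/kT) = 6·e^(−0) + 6·e^(−0.7493) + 3·e^(−2.629) + 2·e^(−3.480) = 6.000 + 2.836 + 0.2165 + 0.06161 = 9.114.
⟨E⟩ = Σ EᵢPᵢ = 0.001614 eV.
S/k_B = ln Z + ⟨E⟩/kT = ln(9.114) + 0.001614/0.005058 = 2.210 + 0.3191 = 2.5.

2.5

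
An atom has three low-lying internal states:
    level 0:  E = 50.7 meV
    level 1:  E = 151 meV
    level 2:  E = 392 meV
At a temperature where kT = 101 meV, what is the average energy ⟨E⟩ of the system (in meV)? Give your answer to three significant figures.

85.4 meV

Eᵢ/kT = 0.50198, 1.4950, 3.8812.
Z = Σ e^(−Eᵢ/kT) = e^(−0.50198) + e^(−1.4950) + e^(−3.8812) = 0.60533 + 0.22425 + 0.020626 = 0.85021.
⟨E⟩ = Σ Eᵢ e^(−Eᵢ/kT) / Z = (50.7·0.60533 + 151·0.22425 + 392·0.020626) / 0.85021 = 85.4 meV.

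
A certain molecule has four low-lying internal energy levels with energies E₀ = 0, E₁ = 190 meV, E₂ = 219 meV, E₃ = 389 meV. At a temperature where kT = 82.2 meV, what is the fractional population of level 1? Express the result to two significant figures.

0.084

Eᵢ/kT = 0, 2.311, 2.664, 4.732.
Z = Σ e^(−Eᵢ/kT) = e^(−0) + e^(−2.311) + e^(−2.664) + e^(−4.732) = 1.000 + 0.09916 + 0.06967 + 0.008809 = 1.178.
P₁ = e^(−E₁/kT) / Z = 0.09916/1.178 = 0.084.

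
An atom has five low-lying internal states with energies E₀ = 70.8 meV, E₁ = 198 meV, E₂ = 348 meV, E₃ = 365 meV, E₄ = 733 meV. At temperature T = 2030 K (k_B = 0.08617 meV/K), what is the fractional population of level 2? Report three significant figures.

0.108

k_BT = 0.08617 × 2030 K = 174.93 meV.
Eᵢ/kT = 0.40473, 1.1319, 1.9894, 2.0865, 4.1902.
Z = Σ e^(−Eᵢ/kT) = e^(−0.40473) + e^(−1.1319) + e^(−1.9894) + e^(−2.0865) + e^(−4.1902) = 0.66716 + 0.32242 + 0.13678 + 0.12412 + 0.015143 = 1.2656.
P₂ = e^(−E₂/kT) / Z = 0.13678/1.2656 = 0.108.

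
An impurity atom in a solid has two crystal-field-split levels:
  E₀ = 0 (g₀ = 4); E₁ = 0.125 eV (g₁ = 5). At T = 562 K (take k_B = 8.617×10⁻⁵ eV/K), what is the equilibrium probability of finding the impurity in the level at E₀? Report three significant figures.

k_BT = 8.617×10⁻⁵ × 562 K = 0.048428 eV.
Eᵢ/kT = 0, 2.5812.
Z = Σ gᵢe^(−Eᵢ/kT) = 4·e^(−0) + 5·e^(−2.5812) = 4.0000 + 0.37842 = 4.3784.
P₀ = g₀ e^(−E₀/kT) / Z = 4.0000/4.3784 = 0.914.

0.914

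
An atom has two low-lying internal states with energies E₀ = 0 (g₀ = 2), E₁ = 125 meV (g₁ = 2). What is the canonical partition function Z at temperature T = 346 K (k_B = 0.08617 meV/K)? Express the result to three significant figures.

Z = 2.03

k_BT = 0.08617 × 346 K = 29.815 meV.
Eᵢ/kT = 0, 4.1925.
Z = Σ gᵢe^(−Eᵢ/kT) = 2·e^(−0) + 2·e^(−4.1925) = 2.0000 + 0.030217 = 2.0302.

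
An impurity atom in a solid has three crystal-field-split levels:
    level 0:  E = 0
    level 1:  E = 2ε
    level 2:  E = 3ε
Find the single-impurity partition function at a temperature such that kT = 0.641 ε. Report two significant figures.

Z = 1.1

Eᵢ/kT = 0, 3.120, 4.680.
Z = Σ e^(−Eᵢ/kT) = e^(−0) + e^(−3.120) + e^(−4.680) = 1.000 + 0.04416 + 0.009279 = 1.053.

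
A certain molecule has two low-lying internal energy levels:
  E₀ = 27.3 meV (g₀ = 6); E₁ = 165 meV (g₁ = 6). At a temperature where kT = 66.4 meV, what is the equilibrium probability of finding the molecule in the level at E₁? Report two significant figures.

Eᵢ/kT = 0.4111, 2.485.
Z = Σ gᵢe^(−Eᵢ/kT) = 6·e^(−0.4111) + 6·e^(−2.485) = 3.978 + 0.5000 = 4.478.
P₁ = g₁ e^(−E₁/kT) / Z = 0.5000/4.478 = 0.11.

0.11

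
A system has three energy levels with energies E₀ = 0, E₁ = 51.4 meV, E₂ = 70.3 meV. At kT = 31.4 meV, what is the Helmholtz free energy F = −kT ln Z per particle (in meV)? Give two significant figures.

-8.3 meV

Eᵢ/kT = 0, 1.637, 2.239.
Z = Σ e^(−Eᵢ/kT) = e^(−0) + e^(−1.637) + e^(−2.239) = 1.000 + 0.1946 + 0.1066 = 1.301.
F = −kT ln Z = −31.4 × ln(1.301) = −31.4 × 0.2631 = -8.3 meV.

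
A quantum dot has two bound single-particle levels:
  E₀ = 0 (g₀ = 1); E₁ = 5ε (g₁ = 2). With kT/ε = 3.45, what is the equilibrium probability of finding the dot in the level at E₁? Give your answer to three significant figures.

Eᵢ/kT = 0, 1.4493.
Z = Σ gᵢe^(−Eᵢ/kT) = 1·e^(−0) + 2·e^(−1.4493) = 1.0000 + 0.46947 = 1.4695.
P₁ = g₁ e^(−E₁/kT) / Z = 0.46947/1.4695 = 0.319.

0.319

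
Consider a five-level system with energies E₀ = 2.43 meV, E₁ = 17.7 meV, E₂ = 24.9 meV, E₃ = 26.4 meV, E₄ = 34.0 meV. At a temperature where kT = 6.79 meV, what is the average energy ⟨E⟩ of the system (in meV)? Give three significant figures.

Eᵢ/kT = 0.35788, 2.6068, 3.6672, 3.8881, 5.0074.
Z = Σ e^(−Eᵢ/kT) = e^(−0.35788) + e^(−2.6068) + e^(−3.6672) + e^(−3.8881) + e^(−5.0074) = 0.69916 + 0.073770 + 0.025548 + 0.020484 + 0.0066883 = 0.82565.
⟨E⟩ = Σ Eᵢ e^(−Eᵢ/kT) / Z = (2.43·0.69916 + 17.7·0.073770 + 24.9·0.025548 + 26.4·0.020484 + 34.0·0.0066883) / 0.82565 = 5.34 meV.

5.34 meV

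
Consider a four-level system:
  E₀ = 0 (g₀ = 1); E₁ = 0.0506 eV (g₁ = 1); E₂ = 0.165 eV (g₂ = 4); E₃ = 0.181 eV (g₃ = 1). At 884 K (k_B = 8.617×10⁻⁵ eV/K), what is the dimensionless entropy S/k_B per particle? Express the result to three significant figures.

1.48

k_BT = 8.617×10⁻⁵ × 884 K = 0.076174 eV.
Eᵢ/kT = 0, 0.66427, 2.1661, 2.3761.
Z = Σ gᵢe^(−Eᵢ/kT) = 1·e^(−0) + 1·e^(−0.66427) + 4·e^(−2.1661) + 1·e^(−2.3761) = 1.0000 + 0.51465 + 0.45850 + 0.092912 = 2.0661.
⟨E⟩ = Σ EᵢPᵢ = 0.057360 eV.
S/k_B = ln Z + ⟨E⟩/kT = ln(2.0661) + 0.057360/0.076174 = 0.72566 + 0.75301 = 1.48.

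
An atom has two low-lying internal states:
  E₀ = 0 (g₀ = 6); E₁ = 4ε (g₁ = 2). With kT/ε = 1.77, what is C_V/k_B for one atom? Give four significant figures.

0.1659

Eᵢ/kT = 0, 2.25989.
Z = Σ gᵢe^(−Eᵢ/kT) = 6·e^(−0) + 2·e^(−2.25989) = 6.00000 + 0.208724 = 6.20872.
⟨E⟩ = 0.134472 ε, ⟨E²⟩ = 0.537886 ε².
C_V/k_B = (⟨E²⟩ − ⟨E⟩²)/(kT)² = (0.537886 − 0.0180827)/3.13290 = 0.1659.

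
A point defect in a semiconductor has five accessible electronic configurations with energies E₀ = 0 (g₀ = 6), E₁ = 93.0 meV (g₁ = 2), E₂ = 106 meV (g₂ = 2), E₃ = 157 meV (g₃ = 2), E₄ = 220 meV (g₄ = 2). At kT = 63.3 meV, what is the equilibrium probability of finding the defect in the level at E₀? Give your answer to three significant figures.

0.849

Eᵢ/kT = 0, 1.4692, 1.6746, 2.4803, 3.4755.
Z = Σ gᵢe^(−Eᵢ/kT) = 6·e^(−0) + 2·e^(−1.4692) + 2·e^(−1.6746) + 2·e^(−2.4803) + 2·e^(−3.4755) = 6.0000 + 0.46022 + 0.37477 + 0.16744 + 0.061893 = 7.0643.
P₀ = g₀ e^(−E₀/kT) / Z = 6.0000/7.0643 = 0.849.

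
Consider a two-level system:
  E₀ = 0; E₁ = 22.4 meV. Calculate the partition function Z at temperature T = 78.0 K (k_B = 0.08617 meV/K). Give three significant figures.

Z = 1.04

k_BT = 0.08617 × 78.0 K = 6.7213 meV.
Eᵢ/kT = 0, 3.3327.
Z = Σ e^(−Eᵢ/kT) = e^(−0) + e^(−3.3327) = 1.0000 + 0.035697 = 1.0357.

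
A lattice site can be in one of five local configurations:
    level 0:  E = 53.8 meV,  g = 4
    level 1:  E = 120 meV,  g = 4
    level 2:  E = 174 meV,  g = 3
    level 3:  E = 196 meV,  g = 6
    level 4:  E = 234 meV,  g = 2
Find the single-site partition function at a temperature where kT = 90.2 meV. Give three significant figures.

Eᵢ/kT = 0.59645, 1.3304, 1.9290, 2.1729, 2.5942.
Z = Σ gᵢe^(−Eᵢ/kT) = 4·e^(−0.59645) + 4·e^(−1.3304) + 3·e^(−1.9290) + 6·e^(−2.1729) + 2·e^(−2.5942) = 2.2031 + 1.0575 + 0.43588 + 0.68308 + 0.14941 = 4.5290.

Z = 4.53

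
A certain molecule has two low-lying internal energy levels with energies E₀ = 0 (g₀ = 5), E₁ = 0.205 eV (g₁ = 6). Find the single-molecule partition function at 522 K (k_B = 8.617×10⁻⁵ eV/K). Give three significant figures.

k_BT = 8.617×10⁻⁵ × 522 K = 0.044981 eV.
Eᵢ/kT = 0, 4.5575.
Z = Σ gᵢe^(−Eᵢ/kT) = 5·e^(−0) + 6·e^(−4.5575) = 5.0000 + 0.062929 = 5.0629.

Z = 5.06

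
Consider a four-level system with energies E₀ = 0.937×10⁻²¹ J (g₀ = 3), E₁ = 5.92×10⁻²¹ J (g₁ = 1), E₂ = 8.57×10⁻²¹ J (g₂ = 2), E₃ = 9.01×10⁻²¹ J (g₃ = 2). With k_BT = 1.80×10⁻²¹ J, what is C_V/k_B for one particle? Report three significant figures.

0.450

Eᵢ/kT = 0.52056, 3.2889, 4.7611, 5.0056.
Z = Σ gᵢe^(−Eᵢ/kT) = 3·e^(−0.52056) + 1·e^(−3.2889) + 2·e^(−4.7611) + 2·e^(−5.0056) = 1.7826 + 0.037295 + 0.017112 + 0.013401 = 1.8504.
⟨E⟩ = 1.1665, ⟨E²⟩ = 2.8193.
C_V/k_B = (⟨E²⟩ − ⟨E⟩²)/(kT)² = (2.8193 − 1.3607)/3.2400 = 0.450.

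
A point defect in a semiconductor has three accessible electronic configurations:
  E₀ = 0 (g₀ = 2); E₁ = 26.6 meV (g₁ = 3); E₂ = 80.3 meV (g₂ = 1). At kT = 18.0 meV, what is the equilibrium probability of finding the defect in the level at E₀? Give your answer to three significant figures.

0.742

Eᵢ/kT = 0, 1.4778, 4.4611.
Z = Σ gᵢe^(−Eᵢ/kT) = 2·e^(−0) + 3·e^(−1.4778) + 1·e^(−4.4611) = 2.0000 + 0.68442 + 0.011550 = 2.6960.
P₀ = g₀ e^(−E₀/kT) / Z = 2.0000/2.6960 = 0.742.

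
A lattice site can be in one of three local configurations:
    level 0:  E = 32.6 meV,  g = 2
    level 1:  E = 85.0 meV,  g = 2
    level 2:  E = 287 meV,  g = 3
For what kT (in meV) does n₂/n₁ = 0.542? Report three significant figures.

n₂/n₁ = (g₂/g₁) exp[−(E₂−E₁)/kT] = 0.542.
⇒ (E₂−E₁)/kT = ln((3/2)/0.542) = ln(2.7675) = 1.0179.
kT = 202.0 meV / 1.0179 = 198 meV.

198 meV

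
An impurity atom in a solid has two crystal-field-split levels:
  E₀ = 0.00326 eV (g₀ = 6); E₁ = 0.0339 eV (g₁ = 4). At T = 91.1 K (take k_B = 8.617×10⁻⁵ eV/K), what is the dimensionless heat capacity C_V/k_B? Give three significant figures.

k_BT = 8.617×10⁻⁵ × 91.1 K = 0.0078501 eV.
Eᵢ/kT = 0.41528, 4.3184.
Z = Σ gᵢe^(−Eᵢ/kT) = 6·e^(−0.41528) + 4·e^(−4.3184) = 3.9609 + 0.053285 = 4.0142.
⟨E⟩ = 0.0036667 eV, ⟨E²⟩ = 0.000025741 eV².
C_V/k_B = (⟨E²⟩ − ⟨E⟩²)/(kT)² = (0.000025741 − 0.000013445)/0.000061624 = 0.200.

0.200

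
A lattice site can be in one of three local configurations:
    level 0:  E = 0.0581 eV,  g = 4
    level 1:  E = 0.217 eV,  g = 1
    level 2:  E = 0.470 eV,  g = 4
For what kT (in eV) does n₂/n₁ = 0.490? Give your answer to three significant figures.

n₂/n₁ = (g₂/g₁) exp[−(E₂−E₁)/kT] = 0.490.
⇒ (E₂−E₁)/kT = ln((4/1)/0.490) = ln(8.1633) = 2.0996.
kT = 0.253 eV / 2.0996 = 0.120 eV.

0.120 eV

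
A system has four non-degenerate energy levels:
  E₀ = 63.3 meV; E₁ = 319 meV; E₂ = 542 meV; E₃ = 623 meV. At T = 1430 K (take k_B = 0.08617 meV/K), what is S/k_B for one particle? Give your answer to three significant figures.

0.482

k_BT = 0.08617 × 1430 K = 123.22 meV.
Eᵢ/kT = 0.51372, 2.5889, 4.3986, 5.0560.
Z = Σ e^(−Eᵢ/kT) = e^(−0.51372) + e^(−2.5889) + e^(−4.3986) + e^(−5.0560) = 0.59827 + 0.075103 + 0.012295 + 0.0063710 = 0.69204.
⟨E⟩ = Σ EᵢPᵢ = 104.71 meV.
S/k_B = ln Z + ⟨E⟩/kT = ln(0.69204) + 104.71/123.22 = -0.36811 + 0.84978 = 0.482.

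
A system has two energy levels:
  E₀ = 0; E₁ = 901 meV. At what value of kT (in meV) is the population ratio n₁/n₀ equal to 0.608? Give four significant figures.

1811 meV

n₁/n₀ = exp[−(E₁−E₀)/kT] = 0.608.
⇒ (E₁−E₀)/kT = ln(1/0.608) = ln(1.64474) = 0.497582.
kT = 901 meV / 0.497582 = 1811 meV.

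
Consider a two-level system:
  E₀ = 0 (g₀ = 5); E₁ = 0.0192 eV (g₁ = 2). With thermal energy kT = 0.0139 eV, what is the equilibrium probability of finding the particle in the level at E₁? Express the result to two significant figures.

Eᵢ/kT = 0, 1.381.
Z = Σ gᵢe^(−Eᵢ/kT) = 5·e^(−0) + 2·e^(−1.381) = 5.000 + 0.5027 = 5.503.
P₁ = g₁ e^(−E₁/kT) / Z = 0.5027/5.503 = 0.091.

0.091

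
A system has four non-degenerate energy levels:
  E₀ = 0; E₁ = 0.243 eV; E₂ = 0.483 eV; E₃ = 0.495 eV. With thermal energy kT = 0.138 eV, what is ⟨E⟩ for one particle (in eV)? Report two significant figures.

Eᵢ/kT = 0, 1.761, 3.500, 3.587.
Z = Σ e^(−Eᵢ/kT) = e^(−0) + e^(−1.761) + e^(−3.500) + e^(−3.587) = 1.000 + 0.1719 + 0.03020 + 0.02768 = 1.230.
⟨E⟩ = Σ Eᵢ e^(−Eᵢ/kT) / Z = (0·1.000 + 0.243·0.1719 + 0.483·0.03020 + 0.495·0.02768) / 1.230 = 0.057 eV.

0.057 eV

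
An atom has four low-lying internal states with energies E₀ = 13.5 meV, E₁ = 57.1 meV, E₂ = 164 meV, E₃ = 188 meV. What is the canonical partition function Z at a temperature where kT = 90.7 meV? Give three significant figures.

Z = 1.68

Eᵢ/kT = 0.14884, 0.62955, 1.8082, 2.0728.
Z = Σ e^(−Eᵢ/kT) = e^(−0.14884) + e^(−0.62955) + e^(−1.8082) + e^(−2.0728) = 0.86171 + 0.53283 + 0.16395 + 0.12583 = 1.6843.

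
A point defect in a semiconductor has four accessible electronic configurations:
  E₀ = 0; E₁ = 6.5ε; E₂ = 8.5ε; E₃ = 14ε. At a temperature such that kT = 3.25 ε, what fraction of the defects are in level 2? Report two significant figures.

0.060

Eᵢ/kT = 0, 2.000, 2.615, 4.308.
Z = Σ e^(−Eᵢ/kT) = e^(−0) + e^(−2.000) + e^(−2.615) + e^(−4.308) = 1.000 + 0.1353 + 0.07317 + 0.01346 = 1.222.
P₂ = e^(−E₂/kT) / Z = 0.07317/1.222 = 0.060.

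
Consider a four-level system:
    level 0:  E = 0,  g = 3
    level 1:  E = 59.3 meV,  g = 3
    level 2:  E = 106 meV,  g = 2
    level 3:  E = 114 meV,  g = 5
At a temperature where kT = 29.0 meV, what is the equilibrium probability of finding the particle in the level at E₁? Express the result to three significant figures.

0.110

Eᵢ/kT = 0, 2.0448, 3.6552, 3.9310.
Z = Σ gᵢe^(−Eᵢ/kT) = 3·e^(−0) + 3·e^(−2.0448) + 2·e^(−3.6552) + 5·e^(−3.9310) = 3.0000 + 0.38822 + 0.051713 + 0.098120 = 3.5381.
P₁ = g₁ e^(−E₁/kT) / Z = 0.38822/3.5381 = 0.110.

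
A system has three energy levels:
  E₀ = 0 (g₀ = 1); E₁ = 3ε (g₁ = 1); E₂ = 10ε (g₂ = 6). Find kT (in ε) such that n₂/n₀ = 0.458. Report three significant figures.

n₂/n₀ = (g₂/g₀) exp[−(E₂−E₀)/kT] = 0.458.
⇒ (E₂−E₀)/kT = ln((6/1)/0.458) = ln(13.100) = 2.5726.
kT = 10ε / 2.5726 = 3.89 ε.

3.89 ε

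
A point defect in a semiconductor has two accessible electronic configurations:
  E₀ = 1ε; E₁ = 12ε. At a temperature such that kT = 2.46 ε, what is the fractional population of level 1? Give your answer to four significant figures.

0.01130

Eᵢ/kT = 0.406504, 4.87805.
Z = Σ e^(−Eᵢ/kT) = e^(−0.406504) + e^(−4.87805) = 0.665974 + 0.00761184 = 0.673586.
P₁ = e^(−E₁/kT) / Z = 0.00761184/0.673586 = 0.01130.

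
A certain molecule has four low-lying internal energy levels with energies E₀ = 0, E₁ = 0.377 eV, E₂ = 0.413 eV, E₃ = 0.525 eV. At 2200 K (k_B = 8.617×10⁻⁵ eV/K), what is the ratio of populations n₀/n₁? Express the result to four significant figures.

k_BT = 8.617×10⁻⁵ × 2200 K = 0.189574 eV.
n₀/n₁ = exp[−(E₀−E₁)/kT] = exp(−(-0.377 eV)/(0.189574 eV)) = exp(1.98867) = 7.306.

7.306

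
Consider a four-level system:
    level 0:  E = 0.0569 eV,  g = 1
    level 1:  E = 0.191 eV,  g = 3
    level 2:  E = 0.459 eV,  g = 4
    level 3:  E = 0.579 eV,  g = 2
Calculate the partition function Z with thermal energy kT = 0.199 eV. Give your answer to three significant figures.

Eᵢ/kT = 0.28593, 0.95980, 2.3065, 2.9095.
Z = Σ gᵢe^(−Eᵢ/kT) = 1·e^(−0.28593) + 3·e^(−0.95980) + 4·e^(−2.3065) + 2·e^(−2.9095) = 0.75132 + 1.1489 + 0.39844 + 0.10901 = 2.4077.

Z = 2.41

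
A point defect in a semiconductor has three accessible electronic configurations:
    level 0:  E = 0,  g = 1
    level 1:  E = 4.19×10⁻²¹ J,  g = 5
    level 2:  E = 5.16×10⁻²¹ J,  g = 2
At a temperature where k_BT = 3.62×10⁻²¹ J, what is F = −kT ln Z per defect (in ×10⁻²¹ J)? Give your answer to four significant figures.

Eᵢ/kT = 0, 1.15746, 1.42541.
Z = Σ gᵢe^(−Eᵢ/kT) = 1·e^(−0) + 5·e^(−1.15746) + 2·e^(−1.42541) = 1.00000 + 1.57142 + 0.480820 = 3.05224.
F = −kT ln Z = −3.62 × ln(3.05224) = −3.62 × 1.11588 = -4.039 ×10⁻²¹ J.

-4.039 ×10⁻²¹ J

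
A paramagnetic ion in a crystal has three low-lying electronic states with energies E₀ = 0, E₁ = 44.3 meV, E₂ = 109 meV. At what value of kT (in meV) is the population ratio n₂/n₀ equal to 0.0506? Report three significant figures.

36.5 meV

n₂/n₀ = exp[−(E₂−E₀)/kT] = 0.0506.
⇒ (E₂−E₀)/kT = ln(1/0.0506) = ln(19.763) = 2.9838.
kT = 109 meV / 2.9838 = 36.5 meV.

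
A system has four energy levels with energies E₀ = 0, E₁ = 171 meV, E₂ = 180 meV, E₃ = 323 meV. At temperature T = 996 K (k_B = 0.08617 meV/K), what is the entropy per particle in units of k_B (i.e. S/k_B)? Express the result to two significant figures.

0.73

k_BT = 0.08617 × 996 K = 85.83 meV.
Eᵢ/kT = 0, 1.992, 2.097, 3.763.
Z = Σ e^(−Eᵢ/kT) = e^(−0) + e^(−1.992) + e^(−2.097) + e^(−3.763) = 1.000 + 0.1364 + 0.1228 + 0.02321 = 1.282.
⟨E⟩ = Σ EᵢPᵢ = 41.28 meV.
S/k_B = ln Z + ⟨E⟩/kT = ln(1.282) + 41.28/85.83 = 0.2484 + 0.4810 = 0.73.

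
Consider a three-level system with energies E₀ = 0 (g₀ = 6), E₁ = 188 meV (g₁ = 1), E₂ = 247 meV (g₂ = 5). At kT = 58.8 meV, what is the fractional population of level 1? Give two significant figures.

0.0067

Eᵢ/kT = 0, 3.197, 4.201.
Z = Σ gᵢe^(−Eᵢ/kT) = 6·e^(−0) + 1·e^(−3.197) + 5·e^(−4.201) = 6.000 + 0.04088 + 0.07490 = 6.116.
P₁ = g₁ e^(−E₁/kT) / Z = 0.04088/6.116 = 0.0067.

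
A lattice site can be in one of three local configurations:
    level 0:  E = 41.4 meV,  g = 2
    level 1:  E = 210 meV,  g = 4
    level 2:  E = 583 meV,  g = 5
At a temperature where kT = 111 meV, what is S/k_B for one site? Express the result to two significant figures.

1.6

Eᵢ/kT = 0.3730, 1.892, 5.252.
Z = Σ gᵢe^(−Eᵢ/kT) = 2·e^(−0.3730) + 4·e^(−1.892) + 5·e^(−5.252) = 1.377 + 0.6031 + 0.02619 = 2.006.
⟨E⟩ = Σ EᵢPᵢ = 99.17 meV.
S/k_B = ln Z + ⟨E⟩/kT = ln(2.006) + 99.17/111 = 0.6961 + 0.8934 = 1.6.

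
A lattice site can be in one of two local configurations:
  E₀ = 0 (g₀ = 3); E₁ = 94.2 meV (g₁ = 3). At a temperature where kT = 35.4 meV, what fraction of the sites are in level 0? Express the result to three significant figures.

Eᵢ/kT = 0, 2.6610.
Z = Σ gᵢe^(−Eᵢ/kT) = 3·e^(−0) + 3·e^(−2.6610) = 3.0000 + 0.20963 = 3.2096.
P₀ = g₀ e^(−E₀/kT) / Z = 3.0000/3.2096 = 0.935.

0.935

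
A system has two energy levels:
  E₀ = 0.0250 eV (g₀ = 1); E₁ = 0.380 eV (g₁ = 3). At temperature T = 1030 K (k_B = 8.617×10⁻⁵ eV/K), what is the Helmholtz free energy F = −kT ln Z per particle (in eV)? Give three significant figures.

k_BT = 8.617×10⁻⁵ × 1030 K = 0.088755 eV.
Eᵢ/kT = 0.28167, 4.2814.
Z = Σ gᵢe^(−Eᵢ/kT) = 1·e^(−0.28167) + 3·e^(−4.2814) = 0.75452 + 0.041470 = 0.79599.
F = −kT ln Z = −0.088755 × ln(0.79599) = −0.088755 × -0.22817 = 0.0203 eV.

0.0203 eV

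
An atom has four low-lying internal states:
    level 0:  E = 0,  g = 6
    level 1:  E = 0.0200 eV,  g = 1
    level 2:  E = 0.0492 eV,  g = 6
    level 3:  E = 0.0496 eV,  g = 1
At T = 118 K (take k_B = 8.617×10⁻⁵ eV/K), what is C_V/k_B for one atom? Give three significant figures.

k_BT = 8.617×10⁻⁵ × 118 K = 0.010168 eV.
Eᵢ/kT = 0, 1.9670, 4.8387, 4.8780.
Z = Σ gᵢe^(−Eᵢ/kT) = 6·e^(−0) + 1·e^(−1.9670) + 6·e^(−4.8387) + 1·e^(−4.8780) = 6.0000 + 0.13988 + 0.047504 + 0.0076122 = 6.1950.
⟨E⟩ = 0.00088981 eV, ⟨E²⟩ = 0.000030617 eV².
C_V/k_B = (⟨E²⟩ − ⟨E⟩²)/(kT)² = (0.000030617 − 0.00000079176)/0.00010339 = 0.288.

0.288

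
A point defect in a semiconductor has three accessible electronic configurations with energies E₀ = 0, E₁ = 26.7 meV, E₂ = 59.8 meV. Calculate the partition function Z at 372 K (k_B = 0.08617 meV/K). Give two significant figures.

k_BT = 0.08617 × 372 K = 32.06 meV.
Eᵢ/kT = 0, 0.8328, 1.865.
Z = Σ e^(−Eᵢ/kT) = e^(−0) + e^(−0.8328) + e^(−1.865) = 1.000 + 0.4348 + 0.1549 = 1.590.

Z = 1.6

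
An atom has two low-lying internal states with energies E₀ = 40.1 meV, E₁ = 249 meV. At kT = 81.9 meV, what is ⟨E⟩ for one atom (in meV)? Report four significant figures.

Eᵢ/kT = 0.489621, 3.04029.
Z = Σ e^(−Eᵢ/kT) = e^(−0.489621) + e^(−3.04029) = 0.612859 + 0.0478210 = 0.660680.
⟨E⟩ = Σ Eᵢ e^(−Eᵢ/kT) / Z = (40.1·0.612859 + 249·0.0478210) / 0.660680 = 55.22 meV.

55.22 meV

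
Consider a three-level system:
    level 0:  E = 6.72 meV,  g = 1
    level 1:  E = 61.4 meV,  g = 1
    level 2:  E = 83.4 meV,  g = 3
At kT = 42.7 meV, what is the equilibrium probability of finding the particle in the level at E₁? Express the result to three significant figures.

0.156

Eᵢ/kT = 0.15738, 1.4379, 1.9532.
Z = Σ gᵢe^(−Eᵢ/kT) = 1·e^(−0.15738) + 1·e^(−1.4379) + 3·e^(−1.9532) = 0.85438 + 0.23743 + 0.42546 = 1.5173.
P₁ = g₁ e^(−E₁/kT) / Z = 0.23743/1.5173 = 0.156.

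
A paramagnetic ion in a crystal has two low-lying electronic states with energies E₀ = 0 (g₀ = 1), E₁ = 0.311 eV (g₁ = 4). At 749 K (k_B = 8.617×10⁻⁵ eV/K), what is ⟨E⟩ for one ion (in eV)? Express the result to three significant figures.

k_BT = 8.617×10⁻⁵ × 749 K = 0.064541 eV.
Eᵢ/kT = 0, 4.8186.
Z = Σ gᵢe^(−Eᵢ/kT) = 1·e^(−0) + 4·e^(−4.8186) = 1.0000 + 0.032312 = 1.0323.
⟨E⟩ = Σ Eᵢ gᵢe^(−Eᵢ/kT) / Z = (0·1.0000 + 0.311·0.032312) / 1.0323 = 0.00973 eV.

0.00973 eV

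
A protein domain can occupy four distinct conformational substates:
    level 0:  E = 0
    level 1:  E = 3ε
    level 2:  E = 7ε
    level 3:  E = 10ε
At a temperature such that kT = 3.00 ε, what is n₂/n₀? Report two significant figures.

0.097

n₂/n₀ = exp[−(E₂−E₀)/kT] = exp(−(7ε)/(3.00ε)) = exp(-2.333) = 0.097.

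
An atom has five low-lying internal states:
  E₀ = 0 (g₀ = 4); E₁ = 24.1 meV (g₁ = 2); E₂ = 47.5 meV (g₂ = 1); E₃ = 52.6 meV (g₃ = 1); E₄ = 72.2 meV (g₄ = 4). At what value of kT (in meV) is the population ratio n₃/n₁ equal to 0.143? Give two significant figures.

n₃/n₁ = (g₃/g₁) exp[−(E₃−E₁)/kT] = 0.143.
⇒ (E₃−E₁)/kT = ln((1/2)/0.143) = ln(3.497) = 1.252.
kT = 28.5 meV / 1.252 = 23 meV.

23 meV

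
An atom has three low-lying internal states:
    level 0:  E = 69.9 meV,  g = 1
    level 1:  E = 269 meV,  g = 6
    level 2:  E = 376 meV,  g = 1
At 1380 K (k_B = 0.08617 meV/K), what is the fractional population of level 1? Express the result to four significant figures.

0.5110

k_BT = 0.08617 × 1380 K = 118.915 meV.
Eᵢ/kT = 0.587815, 2.26212, 3.16192.
Z = Σ gᵢe^(−Eᵢ/kT) = 1·e^(−0.587815) + 6·e^(−2.26212) + 1·e^(−3.16192) = 0.555540 + 0.624777 + 0.0423444 = 1.22266.
P₁ = g₁ e^(−E₁/kT) / Z = 0.624777/1.22266 = 0.5110.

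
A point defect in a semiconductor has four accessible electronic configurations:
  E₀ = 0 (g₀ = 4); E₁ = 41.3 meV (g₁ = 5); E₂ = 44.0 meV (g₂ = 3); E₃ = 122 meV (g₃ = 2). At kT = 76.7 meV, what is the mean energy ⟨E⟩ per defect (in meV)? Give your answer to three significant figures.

27.1 meV

Eᵢ/kT = 0, 0.53846, 0.57366, 1.5906.
Z = Σ gᵢe^(−Eᵢ/kT) = 4·e^(−0) + 5·e^(−0.53846) + 3·e^(−0.57366) + 2·e^(−1.5906) = 4.0000 + 2.9182 + 1.6904 + 0.40761 = 9.0162.
⟨E⟩ = Σ Eᵢ gᵢe^(−Eᵢ/kT) / Z = (0·4.0000 + 41.3·2.9182 + 44.0·1.6904 + 122·0.40761) / 9.0162 = 27.1 meV.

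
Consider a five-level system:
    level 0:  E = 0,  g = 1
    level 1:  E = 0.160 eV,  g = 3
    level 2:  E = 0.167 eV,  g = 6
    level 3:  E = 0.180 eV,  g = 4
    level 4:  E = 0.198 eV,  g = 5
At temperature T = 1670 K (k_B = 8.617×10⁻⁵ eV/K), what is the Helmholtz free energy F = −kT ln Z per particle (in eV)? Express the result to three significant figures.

-0.264 eV

k_BT = 8.617×10⁻⁵ × 1670 K = 0.14390 eV.
Eᵢ/kT = 0, 1.1119, 1.1605, 1.2509, 1.3760.
Z = Σ gᵢe^(−Eᵢ/kT) = 1·e^(−0) + 3·e^(−1.1119) + 6·e^(−1.1605) + 4·e^(−1.2509) + 5·e^(−1.3760) = 1.0000 + 0.98680 + 1.8800 + 1.1450 + 1.2629 = 6.2747.
F = −kT ln Z = −0.14390 × ln(6.2747) = −0.14390 × 1.8365 = -0.264 eV.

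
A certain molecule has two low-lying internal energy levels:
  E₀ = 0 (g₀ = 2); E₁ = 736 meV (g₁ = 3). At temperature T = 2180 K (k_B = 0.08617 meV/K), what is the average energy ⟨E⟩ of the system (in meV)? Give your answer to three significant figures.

k_BT = 0.08617 × 2180 K = 187.85 meV.
Eᵢ/kT = 0, 3.9180.
Z = Σ gᵢe^(−Eᵢ/kT) = 2·e^(−0) + 3·e^(−3.9180) = 2.0000 + 0.059642 = 2.0596.
⟨E⟩ = Σ Eᵢ gᵢe^(−Eᵢ/kT) / Z = (0·2.0000 + 736·0.059642) / 2.0596 = 21.3 meV.

21.3 meV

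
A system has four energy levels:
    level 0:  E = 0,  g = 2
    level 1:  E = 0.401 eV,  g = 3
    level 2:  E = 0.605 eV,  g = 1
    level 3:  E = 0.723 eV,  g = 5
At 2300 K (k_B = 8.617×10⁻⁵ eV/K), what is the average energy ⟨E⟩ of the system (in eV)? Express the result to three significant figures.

k_BT = 8.617×10⁻⁵ × 2300 K = 0.19819 eV.
Eᵢ/kT = 0, 2.0233, 3.0526, 3.6480.
Z = Σ gᵢe^(−Eᵢ/kT) = 2·e^(−0) + 3·e^(−2.0233) + 1·e^(−3.0526) + 5·e^(−3.6480) = 2.0000 + 0.39666 + 0.047236 + 0.13022 = 2.5741.
⟨E⟩ = Σ Eᵢ gᵢe^(−Eᵢ/kT) / Z = (0·2.0000 + 0.401·0.39666 + 0.605·0.047236 + 0.723·0.13022) / 2.5741 = 0.109 eV.

0.109 eV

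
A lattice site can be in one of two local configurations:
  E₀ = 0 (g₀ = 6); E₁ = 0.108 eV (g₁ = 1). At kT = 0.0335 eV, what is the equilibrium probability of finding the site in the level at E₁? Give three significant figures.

0.00659

Eᵢ/kT = 0, 3.2239.
Z = Σ gᵢe^(−Eᵢ/kT) = 6·e^(−0) + 1·e^(−3.2239) = 6.0000 + 0.039800 = 6.0398.
P₁ = g₁ e^(−E₁/kT) / Z = 0.039800/6.0398 = 0.00659.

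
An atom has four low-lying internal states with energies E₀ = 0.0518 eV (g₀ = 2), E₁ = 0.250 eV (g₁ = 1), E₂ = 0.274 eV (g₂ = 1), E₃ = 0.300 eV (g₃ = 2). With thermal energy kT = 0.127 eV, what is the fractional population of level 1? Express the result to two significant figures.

0.079

Eᵢ/kT = 0.4079, 1.969, 2.157, 2.362.
Z = Σ gᵢe^(−Eᵢ/kT) = 2·e^(−0.4079) + 1·e^(−1.969) + 1·e^(−2.157) + 2·e^(−2.362) = 1.330 + 0.1396 + 0.1157 + 0.1885 = 1.774.
P₁ = g₁ e^(−E₁/kT) / Z = 0.1396/1.774 = 0.079.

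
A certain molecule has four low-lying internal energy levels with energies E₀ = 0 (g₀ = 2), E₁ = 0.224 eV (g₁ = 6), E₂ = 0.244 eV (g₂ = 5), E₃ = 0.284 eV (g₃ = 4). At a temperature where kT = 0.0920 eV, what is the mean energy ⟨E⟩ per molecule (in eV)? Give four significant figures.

Eᵢ/kT = 0, 2.43478, 2.65217, 3.08696.
Z = Σ gᵢe^(−Eᵢ/kT) = 2·e^(−0) + 6·e^(−2.43478) + 5·e^(−2.65217) + 4·e^(−3.08696) = 2.00000 + 0.525702 + 0.352490 + 0.182562 = 3.06075.
⟨E⟩ = Σ Eᵢ gᵢe^(−Eᵢ/kT) / Z = (0·2.00000 + 0.224·0.525702 + 0.244·0.352490 + 0.284·0.182562) / 3.06075 = 0.08351 eV.

0.08351 eV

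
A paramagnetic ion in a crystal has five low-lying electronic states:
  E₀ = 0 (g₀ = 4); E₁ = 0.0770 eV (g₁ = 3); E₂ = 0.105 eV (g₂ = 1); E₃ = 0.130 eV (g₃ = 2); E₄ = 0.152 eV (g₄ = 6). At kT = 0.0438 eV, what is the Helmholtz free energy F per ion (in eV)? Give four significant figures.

-0.06959 eV

Eᵢ/kT = 0, 1.75799, 2.39726, 2.96804, 3.47032.
Z = Σ gᵢe^(−Eᵢ/kT) = 4·e^(−0) + 3·e^(−1.75799) + 1·e^(−2.39726) + 2·e^(−2.96804) + 6·e^(−3.47032) = 4.00000 + 0.517173 + 0.0909669 + 0.102808 + 0.186642 = 4.89759.
F = −kT ln Z = −0.0438 × ln(4.89759) = −0.0438 × 1.58874 = -0.06959 eV.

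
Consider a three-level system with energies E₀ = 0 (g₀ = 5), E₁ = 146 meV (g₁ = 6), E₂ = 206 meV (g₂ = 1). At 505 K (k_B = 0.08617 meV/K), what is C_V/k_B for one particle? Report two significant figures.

k_BT = 0.08617 × 505 K = 43.52 meV.
Eᵢ/kT = 0, 3.355, 4.733.
Z = Σ gᵢe^(−Eᵢ/kT) = 5·e^(−0) + 6·e^(−3.355) + 1·e^(−4.733) = 5.000 + 0.2095 + 0.008800 = 5.218.
⟨E⟩ = 6.209 meV, ⟨E²⟩ = 927.4 meV².
C_V/k_B = (⟨E²⟩ − ⟨E⟩²)/(kT)² = (927.4 − 38.55)/1894 = 0.47.

0.47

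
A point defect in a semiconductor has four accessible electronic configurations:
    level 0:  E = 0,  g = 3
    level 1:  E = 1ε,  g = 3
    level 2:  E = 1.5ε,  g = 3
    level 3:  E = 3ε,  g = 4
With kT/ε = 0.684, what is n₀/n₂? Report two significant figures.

9.0

n₀/n₂ = (g₀/g₂) exp[−(E₀−E₂)/kT] = (3/3) × exp(−(-1.5ε)/(0.684ε)) = (3/3) × exp(2.193) = 9.0.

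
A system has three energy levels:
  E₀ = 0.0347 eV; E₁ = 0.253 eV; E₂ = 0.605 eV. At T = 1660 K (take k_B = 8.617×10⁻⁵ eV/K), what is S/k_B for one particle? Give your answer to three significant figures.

0.540

k_BT = 8.617×10⁻⁵ × 1660 K = 0.14304 eV.
Eᵢ/kT = 0.24259, 1.7687, 4.2296.
Z = Σ e^(−Eᵢ/kT) = e^(−0.24259) + e^(−1.7687) + e^(−4.2296) = 0.78459 + 0.17055 + 0.014558 = 0.96970.
⟨E⟩ = Σ EᵢPᵢ = 0.081656 eV.
S/k_B = ln Z + ⟨E⟩/kT = ln(0.96970) + 0.081656/0.14304 = -0.030769 + 0.57086 = 0.540.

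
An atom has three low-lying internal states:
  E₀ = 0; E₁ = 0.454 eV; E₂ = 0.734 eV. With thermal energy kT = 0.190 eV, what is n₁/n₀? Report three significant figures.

n₁/n₀ = exp[−(E₁−E₀)/kT] = exp(−(0.454 eV)/(0.190 eV)) = exp(-2.3895) = 0.0917.

0.0917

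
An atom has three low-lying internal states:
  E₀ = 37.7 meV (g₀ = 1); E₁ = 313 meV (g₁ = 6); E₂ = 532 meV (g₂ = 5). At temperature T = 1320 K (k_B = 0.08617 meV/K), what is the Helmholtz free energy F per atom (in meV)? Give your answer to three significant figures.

k_BT = 0.08617 × 1320 K = 113.74 meV.
Eᵢ/kT = 0.33146, 2.7519, 4.6773.
Z = Σ gᵢe^(−Eᵢ/kT) = 1·e^(−0.33146) + 6·e^(−2.7519) + 5·e^(−4.6773) = 0.71787 + 0.38284 + 0.046521 = 1.1472.
F = −kT ln Z = −113.74 × ln(1.1472) = −113.74 × 0.13732 = -15.6 meV.

-15.6 meV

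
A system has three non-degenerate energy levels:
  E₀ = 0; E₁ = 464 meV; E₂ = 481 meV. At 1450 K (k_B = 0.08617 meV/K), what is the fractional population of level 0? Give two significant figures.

k_BT = 0.08617 × 1450 K = 124.9 meV.
Eᵢ/kT = 0, 3.715, 3.851.
Z = Σ e^(−Eᵢ/kT) = e^(−0) + e^(−3.715) + e^(−3.851) = 1.000 + 0.02436 + 0.02126 = 1.046.
P₀ = e^(−E₀/kT) / Z = 1.000/1.046 = 0.96.

0.96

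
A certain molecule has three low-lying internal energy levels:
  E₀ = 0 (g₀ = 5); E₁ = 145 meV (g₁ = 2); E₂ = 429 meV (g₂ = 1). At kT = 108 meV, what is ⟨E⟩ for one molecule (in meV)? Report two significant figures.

Eᵢ/kT = 0, 1.343, 3.972.
Z = Σ gᵢe^(−Eᵢ/kT) = 5·e^(−0) + 2·e^(−1.343) + 1·e^(−3.972) = 5.000 + 0.5221 + 0.01884 = 5.541.
⟨E⟩ = Σ Eᵢ gᵢe^(−Eᵢ/kT) / Z = (0·5.000 + 145·0.5221 + 429·0.01884) / 5.541 = 15 meV.

15 meV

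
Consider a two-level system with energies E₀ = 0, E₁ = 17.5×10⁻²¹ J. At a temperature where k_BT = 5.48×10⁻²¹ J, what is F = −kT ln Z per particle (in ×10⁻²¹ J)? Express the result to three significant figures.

-0.220 ×10⁻²¹ J

Eᵢ/kT = 0, 3.1934.
Z = Σ e^(−Eᵢ/kT) = e^(−0) + e^(−3.1934) = 1.0000 + 0.041032 = 1.0410.
F = −kT ln Z = −5.48 × ln(1.0410) = −5.48 × 0.040182 = -0.220 ×10⁻²¹ J.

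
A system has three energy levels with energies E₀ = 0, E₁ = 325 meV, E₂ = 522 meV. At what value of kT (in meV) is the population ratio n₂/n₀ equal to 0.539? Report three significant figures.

845 meV

n₂/n₀ = exp[−(E₂−E₀)/kT] = 0.539.
⇒ (E₂−E₀)/kT = ln(1/0.539) = ln(1.8553) = 0.61805.
kT = 522 meV / 0.61805 = 845 meV.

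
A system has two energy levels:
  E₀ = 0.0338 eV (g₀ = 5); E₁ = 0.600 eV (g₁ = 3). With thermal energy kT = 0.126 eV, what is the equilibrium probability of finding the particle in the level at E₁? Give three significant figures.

Eᵢ/kT = 0.26825, 4.7619.
Z = Σ gᵢe^(−Eᵢ/kT) = 5·e^(−0.26825) + 3·e^(−4.7619) = 3.8236 + 0.025648 = 3.8492.
P₁ = g₁ e^(−E₁/kT) / Z = 0.025648/3.8492 = 0.00666.

0.00666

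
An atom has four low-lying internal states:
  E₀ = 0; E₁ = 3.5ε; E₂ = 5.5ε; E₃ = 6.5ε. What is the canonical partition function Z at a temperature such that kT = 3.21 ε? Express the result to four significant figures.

Z = 1.648

Eᵢ/kT = 0, 1.09034, 1.71340, 2.02492.
Z = Σ e^(−Eᵢ/kT) = e^(−0) + e^(−1.09034) + e^(−1.71340) + e^(−2.02492) = 1.00000 + 0.336102 + 0.180252 + 0.132004 = 1.64836.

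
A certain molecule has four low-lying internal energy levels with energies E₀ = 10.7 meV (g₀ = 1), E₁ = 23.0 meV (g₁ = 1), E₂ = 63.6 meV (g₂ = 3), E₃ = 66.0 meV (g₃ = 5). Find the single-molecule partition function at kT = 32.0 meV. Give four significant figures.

Eᵢ/kT = 0.334375, 0.718750, 1.98750, 2.06250.
Z = Σ gᵢe^(−Eᵢ/kT) = 1·e^(−0.334375) + 1·e^(−0.718750) + 3·e^(−1.98750) + 5·e^(−2.06250) = 0.715785 + 0.487361 + 0.411113 + 0.635679 = 2.24994.

Z = 2.250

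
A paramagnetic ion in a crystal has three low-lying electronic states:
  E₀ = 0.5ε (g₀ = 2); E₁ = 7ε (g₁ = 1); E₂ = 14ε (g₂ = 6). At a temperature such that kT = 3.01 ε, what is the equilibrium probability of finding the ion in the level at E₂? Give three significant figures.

Eᵢ/kT = 0.16611, 2.3256, 4.6512.
Z = Σ gᵢe^(−Eᵢ/kT) = 2·e^(−0.16611) + 1·e^(−2.3256) + 6·e^(−4.6512) = 1.6939 + 0.097725 + 0.057301 = 1.8489.
P₂ = g₂ e^(−E₂/kT) / Z = 0.057301/1.8489 = 0.0310.

0.0310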